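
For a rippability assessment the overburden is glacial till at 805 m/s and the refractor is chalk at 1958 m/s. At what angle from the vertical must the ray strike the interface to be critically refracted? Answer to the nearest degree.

24°

At critical incidence the refracted ray runs along the interface (θ₂ = 90°), so sin θ_c = V₁/V₂.
θ_c = arcsin(805/1958) = arcsin 0.4111 = 24.28°.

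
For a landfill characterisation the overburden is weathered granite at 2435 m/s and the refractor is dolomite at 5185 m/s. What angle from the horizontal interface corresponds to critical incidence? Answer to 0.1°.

62.0°

At critical incidence the refracted ray runs along the interface (θ₂ = 90°), so sin θ_c = V₁/V₂.
θ_c = arcsin(2435/5185) = arcsin 0.4696 = 28.01°.
Measured from the interface: 90° − 28.01° = 61.99°.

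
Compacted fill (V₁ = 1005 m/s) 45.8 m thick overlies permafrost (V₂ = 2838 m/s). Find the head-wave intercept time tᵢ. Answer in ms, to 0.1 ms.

85.2 ms

tᵢ = 2h·√(V₂²−V₁²)/(V₁V₂).
√(V₂²−V₁²) = √(2838²−1005²) = 2654.1 m/s.
tᵢ = 2·45.8·2654.1/(1005·2838) = 0.08524 s.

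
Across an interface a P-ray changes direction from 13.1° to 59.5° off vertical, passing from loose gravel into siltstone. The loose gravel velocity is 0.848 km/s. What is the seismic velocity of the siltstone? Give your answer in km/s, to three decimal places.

Snell's law: sin 13.1°/V₁ = sin 59.5°/V₂.
V₂ = V₁·sin 59.5°/sin 13.1° = 0.848 × 3.8016 = 3.224 km/s.

3.224 km/s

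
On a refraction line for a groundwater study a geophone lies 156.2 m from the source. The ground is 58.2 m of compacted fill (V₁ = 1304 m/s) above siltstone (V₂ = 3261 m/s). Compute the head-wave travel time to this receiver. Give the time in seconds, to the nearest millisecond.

t = x/V₂ + 2h·√(V₂²−V₁²)/(V₁V₂).
√(V₂²−V₁²) = √(3261²−1304²) = 2988.9 m/s; delay term = 2·58.2·2988.9/(1304·3261) = 0.08182 s.
t = 156.2/3261 + 0.08182 = 0.12972 s.

0.130 s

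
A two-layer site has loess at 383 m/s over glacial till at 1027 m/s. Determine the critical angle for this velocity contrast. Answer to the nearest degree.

22°

Critical incidence: sin θ_c = V₁/V₂ = 383/1027 = 0.3729.
θ_c = arcsin 0.3729 = 21.90°.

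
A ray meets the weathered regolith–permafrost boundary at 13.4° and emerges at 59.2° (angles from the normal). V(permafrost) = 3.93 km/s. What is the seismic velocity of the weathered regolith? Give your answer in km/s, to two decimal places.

Snell's law: sin 13.4°/V₁ = sin 59.2°/V₂.
V₁ = V₂·sin 13.4°/sin 59.2° = 3.93 × 0.2698 = 1.06 km/s.

1.06 km/s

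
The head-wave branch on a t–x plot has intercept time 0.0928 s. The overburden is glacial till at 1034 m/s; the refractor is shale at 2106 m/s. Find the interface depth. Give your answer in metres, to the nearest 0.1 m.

55.1 m

θ_c = arcsin(1034/2106) = 29.40°; cos θ_c = 0.8712.
tᵢ = 2h cos θ_c/V₁ ⇒ h = tᵢ·V₁/(2 cos θ_c) = 0.0928·1034/(2·0.8712) = 55.07 m.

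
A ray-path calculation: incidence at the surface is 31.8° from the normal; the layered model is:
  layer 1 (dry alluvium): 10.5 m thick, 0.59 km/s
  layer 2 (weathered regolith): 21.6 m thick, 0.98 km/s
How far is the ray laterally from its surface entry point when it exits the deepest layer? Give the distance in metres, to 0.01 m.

45.60 m

Ray parameter p = sin 31.8° / 0.59 km/s = 8.9315e-01 s/km.
Layer 1: θ = 31.80°; offset = 10.5·tan 31.80° = 6.5103 m.
Layer 2: sin θ = p·0.98 = 0.8753 → θ = 61.08°; offset = 21.6·tan 61.08° = 39.0935 m.
Summing the layer offsets gives 45.6038 m.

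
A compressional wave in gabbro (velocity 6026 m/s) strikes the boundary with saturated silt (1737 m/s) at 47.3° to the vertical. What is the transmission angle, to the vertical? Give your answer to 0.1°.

Snell's law: sin θ₂ = (V₂/V₁)·sin θ₁ = (1737/6026)·sin 47.3° = 0.2118.
θ₂ = sin⁻¹(0.2118) = 12.23° (from vertical).

12.2°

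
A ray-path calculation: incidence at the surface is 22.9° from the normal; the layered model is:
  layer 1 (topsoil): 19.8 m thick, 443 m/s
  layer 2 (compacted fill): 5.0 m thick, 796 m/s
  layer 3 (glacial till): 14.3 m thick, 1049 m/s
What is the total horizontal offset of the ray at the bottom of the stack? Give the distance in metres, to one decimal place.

47.2 m

p = sin θ₁/V₁ = sin 22.9°/443 = 8.7838e-04 s/m is conserved through the stack.
Layer 1: θ = 22.90°; offset = 19.8·tan 22.90° = 8.364 m.
Layer 2: sin θ = p·796 = 0.6992 → θ = 44.36°; offset = 5.0·tan 44.36° = 4.890 m.
Layer 3: sin θ = p·1049 = 0.9214 → θ = 67.14°; offset = 14.3·tan 67.14° = 33.911 m.
Σ offsets = 47.165 m.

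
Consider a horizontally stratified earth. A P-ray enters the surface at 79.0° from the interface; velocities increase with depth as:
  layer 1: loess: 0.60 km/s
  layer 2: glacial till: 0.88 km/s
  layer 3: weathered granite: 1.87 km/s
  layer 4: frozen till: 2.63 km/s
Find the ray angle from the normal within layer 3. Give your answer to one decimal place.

From the normal: θ₁ = 90° − 79.0° = 11.0°.
Snell's law across each interface conserves sin θ / V, so sin θ_3 = V_3·sin θ₁/V₁.
sin θ_3 = 1.87 × sin 11.0° / 0.60 = 0.5947.
θ_3 = 36.49° from the vertical.

36.5°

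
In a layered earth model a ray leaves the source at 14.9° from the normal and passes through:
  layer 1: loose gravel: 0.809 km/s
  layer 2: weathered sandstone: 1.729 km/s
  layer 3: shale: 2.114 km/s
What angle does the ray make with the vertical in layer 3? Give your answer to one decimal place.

Ray parameter p = sin 14.9° / 0.809 = 3.1784e-01 s/km.
sin θ_3 = p·V_3 = 3.1784e-01 × 2.114 = 0.6719.
θ_3 = 42.21° from the vertical.

42.2°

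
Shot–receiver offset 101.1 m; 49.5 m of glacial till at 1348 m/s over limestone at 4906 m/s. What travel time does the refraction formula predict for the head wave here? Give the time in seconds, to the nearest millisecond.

0.091 s

t = x/V₂ + 2h·√(V₂²−V₁²)/(V₁V₂).
√(V₂²−V₁²) = √(4906²−1348²) = 4717.2 m/s; delay term = 2·49.5·4717.2/(1348·4906) = 0.07062 s.
t = 101.1/4906 + 0.07062 = 0.09122 s.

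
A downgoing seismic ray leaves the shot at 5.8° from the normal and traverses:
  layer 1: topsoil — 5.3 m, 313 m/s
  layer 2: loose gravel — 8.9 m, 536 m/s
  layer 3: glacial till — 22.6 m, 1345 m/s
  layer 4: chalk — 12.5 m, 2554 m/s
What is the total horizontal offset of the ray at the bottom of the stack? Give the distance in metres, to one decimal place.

31.2 m

p = sin θ₁/V₁ = sin 5.8°/313 = 3.2286e-04 s/m is conserved through the stack.
Layer 1: θ = 5.80°; offset = 5.3·tan 5.80° = 0.538 m.
Layer 2: sin θ = p·536 = 0.1731 → θ = 9.97°; offset = 8.9·tan 9.97° = 1.564 m.
Layer 3: sin θ = p·1345 = 0.4343 → θ = 25.74°; offset = 22.6·tan 25.74° = 10.895 m.
Layer 4: sin θ = p·2554 = 0.8246 → θ = 55.55°; offset = 12.5·tan 55.55° = 18.220 m.
Summing the layer offsets gives 31.217 m.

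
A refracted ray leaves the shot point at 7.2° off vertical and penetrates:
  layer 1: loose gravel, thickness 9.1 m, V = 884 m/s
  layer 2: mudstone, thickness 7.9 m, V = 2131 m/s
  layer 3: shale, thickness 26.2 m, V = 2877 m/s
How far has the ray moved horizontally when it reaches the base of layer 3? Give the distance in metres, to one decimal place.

15.4 m

Ray parameter p = sin 7.2° / 884 m/s = 1.4178e-04 s/m.
Layer 1: θ = 7.20°; offset = 9.1·tan 7.20° = 1.150 m.
Layer 2: sin θ = p·2131 = 0.3021 → θ = 17.59°; offset = 7.9·tan 17.59° = 2.504 m.
Layer 3: sin θ = p·2877 = 0.4079 → θ = 24.07°; offset = 26.2·tan 24.07° = 11.705 m.
Summing the layer offsets gives 15.358 m.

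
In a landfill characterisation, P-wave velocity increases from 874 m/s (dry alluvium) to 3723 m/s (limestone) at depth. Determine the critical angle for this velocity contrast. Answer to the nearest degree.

14°

At critical incidence the refracted ray runs along the interface (θ₂ = 90°), so sin θ_c = V₁/V₂.
θ_c = arcsin(874/3723) = arcsin 0.2348 = 13.58°.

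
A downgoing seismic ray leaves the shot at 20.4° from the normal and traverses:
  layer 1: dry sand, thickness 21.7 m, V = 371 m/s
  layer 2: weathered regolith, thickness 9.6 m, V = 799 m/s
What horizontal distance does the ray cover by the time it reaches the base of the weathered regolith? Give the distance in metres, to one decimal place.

19.0 m

p = sin θ₁/V₁ = sin 20.4°/371 = 9.3955e-04 s/m is conserved through the stack.
Layer 1: θ = 20.40°; offset = 21.7·tan 20.40° = 8.070 m.
Layer 2: sin θ = p·799 = 0.7507 → θ = 48.65°; offset = 9.6·tan 48.65° = 10.909 m.
Summing the layer offsets gives 18.979 m.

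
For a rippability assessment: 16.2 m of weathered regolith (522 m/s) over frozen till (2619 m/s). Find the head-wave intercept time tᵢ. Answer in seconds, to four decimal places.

0.0608 s

θ_c = arcsin(V₁/V₂) = arcsin(522/2619) = 11.50°; cos θ_c = 0.9799.
tᵢ = 2h·cos θ_c / V₁ = 2·16.2·0.9799 / 522 = 0.06082 s.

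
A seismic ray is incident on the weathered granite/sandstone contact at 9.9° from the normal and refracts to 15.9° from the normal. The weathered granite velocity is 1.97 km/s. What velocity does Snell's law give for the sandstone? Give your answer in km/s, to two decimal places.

3.14 km/s

sin 9.9° = 0.1719; sin 15.9° = 0.2740.
V₂ = V₁·(sin θ₂/sin θ₁) = 1.97·(0.2740/0.1719) = 3.14 km/s.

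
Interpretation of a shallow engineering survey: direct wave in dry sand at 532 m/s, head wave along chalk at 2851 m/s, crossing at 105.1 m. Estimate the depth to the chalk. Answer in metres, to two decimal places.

43.51 m

h = (x_cross/2)·√((V₂−V₁)/(V₂+V₁)).
(V₂−V₁)/(V₂+V₁) = (2851−532)/(2851+532) = 0.6855; √ = 0.8279.
h = (105.1/2)·0.8279 = 43.51 m.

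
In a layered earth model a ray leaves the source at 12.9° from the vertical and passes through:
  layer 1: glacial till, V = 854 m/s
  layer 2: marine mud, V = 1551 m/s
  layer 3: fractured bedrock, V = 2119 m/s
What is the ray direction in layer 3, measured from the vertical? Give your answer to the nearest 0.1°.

Ray parameter p = sin 12.9° / 854 = 2.6142e-04 s/m.
sin θ_3 = p·V_3 = 2.6142e-04 × 2119 = 0.5539.
θ_3 = 33.64° from the vertical.

33.6°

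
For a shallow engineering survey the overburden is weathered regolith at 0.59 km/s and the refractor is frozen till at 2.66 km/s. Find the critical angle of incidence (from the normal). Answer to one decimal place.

12.8°

Critical incidence: sin θ_c = V₁/V₂ = 0.59/2.66 = 0.2218.
θ_c = arcsin 0.2218 = 12.82°.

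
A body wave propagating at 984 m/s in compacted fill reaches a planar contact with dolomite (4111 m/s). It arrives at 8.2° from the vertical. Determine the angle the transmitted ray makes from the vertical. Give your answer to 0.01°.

36.58°

sin θ₁/V₁ = sin θ₂/V₂ ⇒ sin θ₂ = 4111·sin 8.2°/984 = 4111·0.1426/984 = 0.5959.
θ₂ = arcsin 0.5959 = 36.58° from the normal.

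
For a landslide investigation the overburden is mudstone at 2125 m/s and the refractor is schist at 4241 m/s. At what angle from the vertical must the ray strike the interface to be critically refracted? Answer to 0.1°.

At critical incidence the refracted ray runs along the interface (θ₂ = 90°), so sin θ_c = V₁/V₂.
θ_c = arcsin(2125/4241) = arcsin 0.5011 = 30.07°.

30.1°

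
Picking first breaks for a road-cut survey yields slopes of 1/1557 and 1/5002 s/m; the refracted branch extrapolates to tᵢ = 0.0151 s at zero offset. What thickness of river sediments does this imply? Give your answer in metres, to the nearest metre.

12 m

θ_c = arcsin(1557/5002) = 18.14°; cos θ_c = 0.9503.
tᵢ = 2h cos θ_c/V₁ ⇒ h = tᵢ·V₁/(2 cos θ_c) = 0.0151·1557/(2·0.9503) = 12.37 m.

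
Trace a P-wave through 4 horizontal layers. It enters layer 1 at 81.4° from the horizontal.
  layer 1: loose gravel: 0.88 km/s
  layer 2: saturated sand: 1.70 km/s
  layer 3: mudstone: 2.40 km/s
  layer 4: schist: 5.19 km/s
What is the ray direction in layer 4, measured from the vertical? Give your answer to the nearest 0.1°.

From the normal: θ₁ = 90° − 81.4° = 8.6°.
Ray parameter p = sin 8.6° / 0.88 = 1.6993e-01 s/km.
sin θ_4 = p·V_4 = 1.6993e-01 × 5.19 = 0.8819.
θ_4 = arcsin 0.8819 = 61.87°.

61.9°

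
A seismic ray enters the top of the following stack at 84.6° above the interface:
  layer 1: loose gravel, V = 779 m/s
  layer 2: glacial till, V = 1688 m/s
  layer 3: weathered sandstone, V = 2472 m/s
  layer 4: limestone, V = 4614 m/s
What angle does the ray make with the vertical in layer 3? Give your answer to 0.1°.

17.4°

From the normal: θ₁ = 90° − 84.6° = 5.4°.
Ray parameter p = sin 5.4° / 779 = 1.2081e-04 s/m.
sin θ_3 = p·V_3 = 1.2081e-04 × 2472 = 0.2986.
θ_3 = arcsin 0.2986 = 17.38°.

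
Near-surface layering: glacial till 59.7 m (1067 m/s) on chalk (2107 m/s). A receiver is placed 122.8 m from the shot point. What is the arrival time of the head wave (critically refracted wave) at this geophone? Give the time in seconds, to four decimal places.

θ_c = arcsin(V₁/V₂) = arcsin(1067/2107) = 30.42°, cos θ_c = 0.8623.
Intercept time tᵢ = 2h cos θ_c / V₁ = 2·59.7·0.8623/1067 = 0.09649 s.
t = x/V₂ + tᵢ = 122.8/2107 + 0.09649 = 0.15477 s.

0.1548 s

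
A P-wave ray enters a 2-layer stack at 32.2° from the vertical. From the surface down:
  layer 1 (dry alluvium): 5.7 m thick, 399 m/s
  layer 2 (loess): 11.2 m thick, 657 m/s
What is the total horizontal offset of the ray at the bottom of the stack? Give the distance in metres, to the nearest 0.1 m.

24.1 m

Apply Snell's law at each interface; in layer i the horizontal offset is hᵢ·tan θᵢ.
Layer 1: θ = 32.20°; offset = 5.7·tan 32.20° = 3.589 m.
Layer 2: sin θ = 657·sin 32.2°/399 = 0.8774, θ = 61.34°; offset = 11.2·tan 61.34° = 20.487 m.
Total horizontal offset = 24.077 m.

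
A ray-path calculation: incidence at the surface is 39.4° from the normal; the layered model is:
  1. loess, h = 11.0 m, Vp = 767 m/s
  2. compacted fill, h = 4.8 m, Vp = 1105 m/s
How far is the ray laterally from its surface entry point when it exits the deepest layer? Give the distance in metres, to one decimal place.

Apply Snell's law at each interface; in layer i the horizontal offset is hᵢ·tan θᵢ.
Layer 1: θ = 39.40°; offset = 11.0·tan 39.40° = 9.036 m.
Layer 2: sin θ = 1105·sin 39.4°/767 = 0.9144, θ = 66.13°; offset = 4.8·tan 66.13° = 10.845 m.
Summing the layer offsets gives 19.881 m.

19.9 m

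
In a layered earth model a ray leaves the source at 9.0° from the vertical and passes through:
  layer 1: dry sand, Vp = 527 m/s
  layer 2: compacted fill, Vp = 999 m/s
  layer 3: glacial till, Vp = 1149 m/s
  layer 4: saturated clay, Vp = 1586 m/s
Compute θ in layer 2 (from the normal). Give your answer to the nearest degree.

17°

Snell's law across each interface conserves sin θ / V, so sin θ_2 = V_2·sin θ₁/V₁.
sin θ_2 = 999 × sin 9.0° / 527 = 0.2965.
θ_2 = 17.25° from the vertical.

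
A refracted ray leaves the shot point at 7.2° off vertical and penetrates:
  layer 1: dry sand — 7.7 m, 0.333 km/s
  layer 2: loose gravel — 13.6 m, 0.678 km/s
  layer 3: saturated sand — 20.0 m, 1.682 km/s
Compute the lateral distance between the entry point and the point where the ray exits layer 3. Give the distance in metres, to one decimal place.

20.9 m

Ray parameter p = sin 7.2° / 0.333 km/s = 3.7638e-01 s/km.
Layer 1: θ = 7.20°; offset = 7.7·tan 7.20° = 0.973 m.
Layer 2: sin θ = p·0.678 = 0.2552 → θ = 14.78°; offset = 13.6·tan 14.78° = 3.589 m.
Layer 3: sin θ = p·1.682 = 0.6331 → θ = 39.28°; offset = 20.0·tan 39.28° = 16.356 m.
Total horizontal offset = 20.918 m.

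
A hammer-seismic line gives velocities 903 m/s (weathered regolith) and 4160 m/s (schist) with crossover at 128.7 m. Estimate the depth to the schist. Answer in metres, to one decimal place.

h = (x_cross/2)·√((V₂−V₁)/(V₂+V₁)).
(V₂−V₁)/(V₂+V₁) = (4160−903)/(4160+903) = 0.6433; √ = 0.8021.
h = (128.7/2)·0.8021 = 51.61 m.

51.6 m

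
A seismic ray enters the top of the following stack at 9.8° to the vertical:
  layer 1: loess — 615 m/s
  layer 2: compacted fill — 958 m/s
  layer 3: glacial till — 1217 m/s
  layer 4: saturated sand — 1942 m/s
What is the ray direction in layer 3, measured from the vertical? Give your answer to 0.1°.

Snell's law across each interface conserves sin θ / V, so sin θ_3 = V_3·sin θ₁/V₁.
sin θ_3 = 1217 × sin 9.8° / 615 = 0.3368.
θ_3 = arcsin 0.3368 = 19.68°.

19.7°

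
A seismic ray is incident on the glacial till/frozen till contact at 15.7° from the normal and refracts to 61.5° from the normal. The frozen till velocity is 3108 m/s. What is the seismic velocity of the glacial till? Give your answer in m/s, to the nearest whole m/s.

957 m/s

Snell's law: sin 15.7°/V₁ = sin 61.5°/V₂.
V₁ = V₂·sin 15.7°/sin 61.5° = 3108 × 0.3079 = 957.00 m/s.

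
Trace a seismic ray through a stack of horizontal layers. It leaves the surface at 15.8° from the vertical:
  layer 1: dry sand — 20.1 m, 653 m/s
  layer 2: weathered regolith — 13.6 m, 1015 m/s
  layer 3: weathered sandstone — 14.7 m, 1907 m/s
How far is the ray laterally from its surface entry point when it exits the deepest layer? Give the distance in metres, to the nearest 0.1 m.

31.3 m

Ray parameter p = sin 15.8° / 653 m/s = 4.1697e-04 s/m.
Layer 1: θ = 15.80°; offset = 20.1·tan 15.80° = 5.688 m.
Layer 2: sin θ = p·1015 = 0.4232 → θ = 25.04°; offset = 13.6·tan 25.04° = 6.353 m.
Layer 3: sin θ = p·1907 = 0.7952 → θ = 52.67°; offset = 14.7·tan 52.67° = 19.276 m.
Σ offsets = 31.316 m.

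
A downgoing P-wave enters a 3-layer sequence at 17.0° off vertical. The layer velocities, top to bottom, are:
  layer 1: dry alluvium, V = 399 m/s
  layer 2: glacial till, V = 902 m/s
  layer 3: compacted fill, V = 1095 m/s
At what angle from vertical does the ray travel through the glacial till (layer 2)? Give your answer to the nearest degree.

41°

Snell's law across each interface conserves sin θ / V, so sin θ_2 = V_2·sin θ₁/V₁.
sin θ_2 = 902 × sin 17.0° / 399 = 0.6610.
θ_2 = 41.37° from the vertical.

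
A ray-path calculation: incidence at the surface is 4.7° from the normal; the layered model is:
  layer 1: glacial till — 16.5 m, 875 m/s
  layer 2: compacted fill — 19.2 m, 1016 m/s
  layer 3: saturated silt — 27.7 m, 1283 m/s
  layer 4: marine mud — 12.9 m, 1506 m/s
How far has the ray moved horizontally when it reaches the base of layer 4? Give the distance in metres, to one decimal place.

Ray parameter p = sin 4.7° / 875 m/s = 9.3644e-05 s/m.
Layer 1: θ = 4.70°; offset = 16.5·tan 4.70° = 1.357 m.
Layer 2: sin θ = p·1016 = 0.0951 → θ = 5.46°; offset = 19.2·tan 5.46° = 1.835 m.
Layer 3: sin θ = p·1283 = 0.1201 → θ = 6.90°; offset = 27.7·tan 6.90° = 3.352 m.
Layer 4: sin θ = p·1506 = 0.1410 → θ = 8.11°; offset = 12.9·tan 8.11° = 1.838 m.
Total horizontal offset = 8.382 m.

8.4 m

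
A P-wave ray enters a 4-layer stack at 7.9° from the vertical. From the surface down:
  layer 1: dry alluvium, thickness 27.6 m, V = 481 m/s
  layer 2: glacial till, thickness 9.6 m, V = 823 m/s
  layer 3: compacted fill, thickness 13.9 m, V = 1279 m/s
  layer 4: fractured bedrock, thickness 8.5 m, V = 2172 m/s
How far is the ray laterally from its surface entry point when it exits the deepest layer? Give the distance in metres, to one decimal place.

18.3 m

Apply Snell's law at each interface; in layer i the horizontal offset is hᵢ·tan θᵢ.
Layer 1: θ = 7.90°; offset = 27.6·tan 7.90° = 3.830 m.
Layer 2: sin θ = 823·sin 7.9°/481 = 0.2352, θ = 13.60°; offset = 9.6·tan 13.60° = 2.323 m.
Layer 3: sin θ = 1279·sin 7.9°/481 = 0.3655, θ = 21.44°; offset = 13.9·tan 21.44° = 5.458 m.
Layer 4: sin θ = 2172·sin 7.9°/481 = 0.6206, θ = 38.36°; offset = 8.5·tan 38.36° = 6.728 m.
Σ offsets = 18.338 m.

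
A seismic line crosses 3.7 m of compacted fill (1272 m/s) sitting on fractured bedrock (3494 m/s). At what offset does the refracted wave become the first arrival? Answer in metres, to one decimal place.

θ_c = arcsin(1272/3494) = 21.35°, so cos θ_c = 0.9314 and tᵢ = 2h cos θ_c/V₁ = 0.0054 s.
At crossover x/V₁ = x/V₂ + tᵢ ⇒ x = tᵢ/(1/V₁ − 1/V₂) = 0.00542/(7.8616e-04 − 2.8620e-04) = 10.84 m.

10.8 m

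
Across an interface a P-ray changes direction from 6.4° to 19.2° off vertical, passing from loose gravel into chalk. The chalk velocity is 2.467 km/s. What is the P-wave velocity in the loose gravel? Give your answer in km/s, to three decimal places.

0.836 km/s

sin 6.4° = 0.1115; sin 19.2° = 0.3289.
V₁ = V₂·(sin θ₁/sin θ₂) = 2.467·(0.1115/0.3289) = 0.836 km/s.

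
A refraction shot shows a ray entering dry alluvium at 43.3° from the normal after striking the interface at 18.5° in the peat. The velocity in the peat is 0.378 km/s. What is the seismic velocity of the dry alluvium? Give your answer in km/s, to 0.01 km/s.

0.82 km/s

Snell's law: sin 18.5°/V₁ = sin 43.3°/V₂.
V₂ = V₁·sin 43.3°/sin 18.5° = 0.378 × 2.1614 = 0.82 km/s.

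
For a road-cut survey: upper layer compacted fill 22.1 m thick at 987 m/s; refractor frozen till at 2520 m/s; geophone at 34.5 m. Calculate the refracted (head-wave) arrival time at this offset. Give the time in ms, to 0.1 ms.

54.9 ms

t = x/V₂ + 2h·√(V₂²−V₁²)/(V₁V₂).
√(V₂²−V₁²) = √(2520²−987²) = 2318.7 m/s; delay term = 2·22.1·2318.7/(987·2520) = 0.04120 s.
t = 34.5/2520 + 0.04120 = 0.05489 s.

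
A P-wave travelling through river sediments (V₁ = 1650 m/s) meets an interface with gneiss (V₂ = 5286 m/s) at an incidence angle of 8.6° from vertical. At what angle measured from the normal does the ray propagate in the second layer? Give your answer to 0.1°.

28.6°

Snell's law: sin θ₂ = (V₂/V₁)·sin θ₁ = (5286/1650)·sin 8.6° = 0.4791.
θ₂ = arcsin 0.4791 = 28.62° from the normal.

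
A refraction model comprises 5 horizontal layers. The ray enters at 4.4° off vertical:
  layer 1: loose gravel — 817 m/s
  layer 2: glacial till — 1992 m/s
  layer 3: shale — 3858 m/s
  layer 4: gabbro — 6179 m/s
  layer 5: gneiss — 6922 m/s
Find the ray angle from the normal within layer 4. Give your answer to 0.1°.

35.5°

Ray parameter p = sin 4.4° / 817 = 9.3903e-05 s/m.
sin θ_4 = p·V_4 = 9.3903e-05 × 6179 = 0.5802.
θ_4 = arcsin 0.5802 = 35.47°.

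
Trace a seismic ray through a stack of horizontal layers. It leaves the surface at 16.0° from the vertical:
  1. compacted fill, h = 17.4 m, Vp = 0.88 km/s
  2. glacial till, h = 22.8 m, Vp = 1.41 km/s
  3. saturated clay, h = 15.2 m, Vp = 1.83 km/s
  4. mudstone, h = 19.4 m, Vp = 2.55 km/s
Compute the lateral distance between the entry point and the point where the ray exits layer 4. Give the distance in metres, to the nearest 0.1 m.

Apply Snell's law at each interface; in layer i the horizontal offset is hᵢ·tan θᵢ.
Layer 1: θ = 16.00°; offset = 17.4·tan 16.00° = 4.989 m.
Layer 2: sin θ = 1.41·sin 16.0°/0.88 = 0.4416, θ = 26.21°; offset = 22.8·tan 26.21° = 11.223 m.
Layer 3: sin θ = 1.83·sin 16.0°/0.88 = 0.5732, θ = 34.97°; offset = 15.2·tan 34.97° = 10.633 m.
Layer 4: sin θ = 2.55·sin 16.0°/0.88 = 0.7987, θ = 53.01°; offset = 19.4·tan 53.01° = 25.752 m.
Σ offsets = 52.598 m.

52.6 m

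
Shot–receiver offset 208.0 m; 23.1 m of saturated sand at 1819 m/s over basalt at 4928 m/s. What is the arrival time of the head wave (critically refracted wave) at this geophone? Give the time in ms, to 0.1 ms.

65.8 ms

t = x/V₂ + 2h·√(V₂²−V₁²)/(V₁V₂).
√(V₂²−V₁²) = √(4928²−1819²) = 4580.0 m/s; delay term = 2·23.1·4580.0/(1819·4928) = 0.02361 s.
t = 208.0/4928 + 0.02361 = 0.06581 s.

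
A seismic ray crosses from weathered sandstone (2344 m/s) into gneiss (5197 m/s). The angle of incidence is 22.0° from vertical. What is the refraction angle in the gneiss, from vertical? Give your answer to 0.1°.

Snell's law: sin θ₂ = (V₂/V₁)·sin θ₁ = (5197/2344)·sin 22.0° = 0.8306.
θ₂ = arcsin 0.8306 = 56.16° from the normal.

56.2°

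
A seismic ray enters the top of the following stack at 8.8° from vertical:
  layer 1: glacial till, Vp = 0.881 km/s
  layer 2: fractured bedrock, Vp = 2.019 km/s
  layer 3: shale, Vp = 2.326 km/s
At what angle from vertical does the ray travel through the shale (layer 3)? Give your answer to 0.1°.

Snell's law across each interface conserves sin θ / V, so sin θ_3 = V_3·sin θ₁/V₁.
sin θ_3 = 2.326 × sin 8.8° / 0.881 = 0.4039.
θ_3 = 23.82° from the vertical.

23.8°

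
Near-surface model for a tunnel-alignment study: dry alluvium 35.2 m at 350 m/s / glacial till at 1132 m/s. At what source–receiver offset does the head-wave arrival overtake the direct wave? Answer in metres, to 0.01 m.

x_cross = 2h·√((V₂+V₁)/(V₂−V₁)).
(V₂+V₁)/(V₂−V₁) = (1132+350)/(1132−350) = 1.8951; √ = 1.3766.
x_cross = 2·35.2·1.3766 = 96.92 m.

96.92 m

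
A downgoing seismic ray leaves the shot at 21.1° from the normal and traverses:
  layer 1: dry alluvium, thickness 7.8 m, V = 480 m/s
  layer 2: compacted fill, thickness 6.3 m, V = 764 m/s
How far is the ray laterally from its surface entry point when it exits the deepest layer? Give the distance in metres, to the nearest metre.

Apply Snell's law at each interface; in layer i the horizontal offset is hᵢ·tan θᵢ.
Layer 1: θ = 21.10°; offset = 7.8·tan 21.10° = 3.010 m.
Layer 2: sin θ = 764·sin 21.1°/480 = 0.5730, θ = 34.96°; offset = 6.3·tan 34.96° = 4.405 m.
Total horizontal offset = 7.414 m.

7 m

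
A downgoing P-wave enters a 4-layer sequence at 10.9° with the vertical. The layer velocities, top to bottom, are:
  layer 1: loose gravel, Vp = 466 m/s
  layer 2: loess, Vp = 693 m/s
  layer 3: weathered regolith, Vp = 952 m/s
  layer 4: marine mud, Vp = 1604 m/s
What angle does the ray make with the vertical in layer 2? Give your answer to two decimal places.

Ray parameter p = sin 10.9° / 466 = 4.0578e-04 s/m.
sin θ_2 = p·V_2 = 4.0578e-04 × 693 = 0.2812.
θ_2 = 16.33° from the vertical.

16.33°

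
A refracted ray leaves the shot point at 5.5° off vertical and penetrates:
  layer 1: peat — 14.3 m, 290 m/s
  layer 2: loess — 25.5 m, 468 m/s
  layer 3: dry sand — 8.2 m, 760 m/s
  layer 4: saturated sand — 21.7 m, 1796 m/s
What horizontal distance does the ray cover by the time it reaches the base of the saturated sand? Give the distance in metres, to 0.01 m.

Apply Snell's law at each interface; in layer i the horizontal offset is hᵢ·tan θᵢ.
Layer 1: θ = 5.50°; offset = 14.3·tan 5.50° = 1.3769 m.
Layer 2: sin θ = 468·sin 5.5°/290 = 0.1547, θ = 8.90°; offset = 25.5·tan 8.90° = 3.9923 m.
Layer 3: sin θ = 760·sin 5.5°/290 = 0.2512, θ = 14.55°; offset = 8.2·tan 14.55° = 2.1279 m.
Layer 4: sin θ = 1796·sin 5.5°/290 = 0.5936, θ = 36.41°; offset = 21.7·tan 36.41° = 16.0054 m.
Summing the layer offsets gives 23.5025 m.

23.50 m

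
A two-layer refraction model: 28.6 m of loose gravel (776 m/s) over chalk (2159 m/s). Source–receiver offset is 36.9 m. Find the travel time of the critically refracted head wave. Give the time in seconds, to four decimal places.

0.0859 s

θ_c = arcsin(V₁/V₂) = arcsin(776/2159) = 21.06°, cos θ_c = 0.9332.
Intercept time tᵢ = 2h cos θ_c / V₁ = 2·28.6·0.9332/776 = 0.06879 s.
t = x/V₂ + tᵢ = 36.9/2159 + 0.06879 = 0.08588 s.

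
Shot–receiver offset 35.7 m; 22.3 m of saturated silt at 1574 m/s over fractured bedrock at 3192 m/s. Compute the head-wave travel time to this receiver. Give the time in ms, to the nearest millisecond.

36 ms

t = x/V₂ + 2h·√(V₂²−V₁²)/(V₁V₂).
√(V₂²−V₁²) = √(3192²−1574²) = 2776.9 m/s; delay term = 2·22.3·2776.9/(1574·3192) = 0.02465 s.
t = 35.7/3192 + 0.02465 = 0.03584 s.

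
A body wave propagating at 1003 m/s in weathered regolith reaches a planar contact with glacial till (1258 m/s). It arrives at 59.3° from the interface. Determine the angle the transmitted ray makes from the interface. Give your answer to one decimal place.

50.2°

Convert to the normal: θ₁ = 90° − 59.3° = 30.7°.
Snell's law: sin θ₂ = (V₂/V₁)·sin θ₁ = (1258/1003)·sin 30.7° = 0.6403.
θ₂ = sin⁻¹(0.6403) = 39.82° (from vertical).
From the interface: 90° − 39.82° = 50.18°.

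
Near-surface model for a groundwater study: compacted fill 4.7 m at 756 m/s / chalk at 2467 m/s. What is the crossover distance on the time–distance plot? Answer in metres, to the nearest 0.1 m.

θ_c = arcsin(756/2467) = 17.85°, so cos θ_c = 0.9519 and tᵢ = 2h cos θ_c/V₁ = 0.0118 s.
At crossover x/V₁ = x/V₂ + tᵢ ⇒ x = tᵢ/(1/V₁ − 1/V₂) = 0.01184/(1.3228e-03 − 4.0535e-04) = 12.90 m.

12.9 m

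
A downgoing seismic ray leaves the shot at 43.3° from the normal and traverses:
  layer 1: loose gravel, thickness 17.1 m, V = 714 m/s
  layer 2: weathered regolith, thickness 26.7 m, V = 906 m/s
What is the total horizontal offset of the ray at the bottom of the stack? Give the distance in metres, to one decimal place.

p = sin θ₁/V₁ = sin 43.3°/714 = 9.6053e-04 s/m is conserved through the stack.
Layer 1: θ = 43.30°; offset = 17.1·tan 43.30° = 16.114 m.
Layer 2: sin θ = p·906 = 0.8702 → θ = 60.49°; offset = 26.7·tan 60.49° = 47.166 m.
Summing the layer offsets gives 63.280 m.

63.3 m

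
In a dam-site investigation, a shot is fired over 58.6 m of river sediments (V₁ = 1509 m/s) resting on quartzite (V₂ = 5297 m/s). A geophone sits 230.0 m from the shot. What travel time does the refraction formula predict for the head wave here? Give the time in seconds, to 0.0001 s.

0.1179 s

t = x/V₂ + 2h·√(V₂²−V₁²)/(V₁V₂).
√(V₂²−V₁²) = √(5297²−1509²) = 5077.5 m/s; delay term = 2·58.6·5077.5/(1509·5297) = 0.07445 s.
t = 230.0/5297 + 0.07445 = 0.11787 s.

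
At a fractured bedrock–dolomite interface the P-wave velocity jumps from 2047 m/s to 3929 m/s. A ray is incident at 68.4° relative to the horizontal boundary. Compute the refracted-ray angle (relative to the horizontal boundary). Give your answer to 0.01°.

45.04°

Convert to the normal: θ₁ = 90° − 68.4° = 21.6°.
sin θ₁/V₁ = sin θ₂/V₂ ⇒ sin θ₂ = 3929·sin 21.6°/2047 = 3929·0.3681/2047 = 0.7066.
θ₂ = sin⁻¹(0.7066) = 44.96° (from vertical).
From the interface: 90° − 44.96° = 45.04°.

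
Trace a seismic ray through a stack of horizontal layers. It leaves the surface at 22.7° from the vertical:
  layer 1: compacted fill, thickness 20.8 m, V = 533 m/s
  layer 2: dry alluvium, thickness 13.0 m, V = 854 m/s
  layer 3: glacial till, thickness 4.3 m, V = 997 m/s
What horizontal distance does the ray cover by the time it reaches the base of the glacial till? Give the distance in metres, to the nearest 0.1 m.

Apply Snell's law at each interface; in layer i the horizontal offset is hᵢ·tan θᵢ.
Layer 1: θ = 22.70°; offset = 20.8·tan 22.70° = 8.701 m.
Layer 2: sin θ = 854·sin 22.7°/533 = 0.6183, θ = 38.19°; offset = 13.0·tan 38.19° = 10.228 m.
Layer 3: sin θ = 997·sin 22.7°/533 = 0.7219, θ = 46.21°; offset = 4.3·tan 46.21° = 4.485 m.
Σ offsets = 23.414 m.

23.4 m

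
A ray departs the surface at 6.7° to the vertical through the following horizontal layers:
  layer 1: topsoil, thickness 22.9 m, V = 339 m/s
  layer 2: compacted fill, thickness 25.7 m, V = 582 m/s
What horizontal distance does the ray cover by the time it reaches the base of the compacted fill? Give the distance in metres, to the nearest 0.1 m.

7.9 m

Apply Snell's law at each interface; in layer i the horizontal offset is hᵢ·tan θᵢ.
Layer 1: θ = 6.70°; offset = 22.9·tan 6.70° = 2.690 m.
Layer 2: sin θ = 582·sin 6.7°/339 = 0.2003, θ = 11.55°; offset = 25.7·tan 11.55° = 5.254 m.
Summing the layer offsets gives 7.944 m.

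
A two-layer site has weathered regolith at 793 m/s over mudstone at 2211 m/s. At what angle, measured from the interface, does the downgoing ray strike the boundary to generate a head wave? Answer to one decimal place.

At critical incidence the refracted ray runs along the interface (θ₂ = 90°), so sin θ_c = V₁/V₂.
θ_c = arcsin(793/2211) = arcsin 0.3587 = 21.02°.
Measured from the interface: 90° − 21.02° = 68.98°.

69.0°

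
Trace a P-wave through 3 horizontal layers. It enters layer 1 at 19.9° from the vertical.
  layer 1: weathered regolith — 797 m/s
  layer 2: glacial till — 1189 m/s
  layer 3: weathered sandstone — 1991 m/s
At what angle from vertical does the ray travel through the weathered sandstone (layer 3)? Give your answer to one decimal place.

Snell's law across each interface conserves sin θ / V, so sin θ_3 = V_3·sin θ₁/V₁.
sin θ_3 = 1991 × sin 19.9° / 797 = 0.8503.
θ_3 = 58.25° from the vertical.

58.2°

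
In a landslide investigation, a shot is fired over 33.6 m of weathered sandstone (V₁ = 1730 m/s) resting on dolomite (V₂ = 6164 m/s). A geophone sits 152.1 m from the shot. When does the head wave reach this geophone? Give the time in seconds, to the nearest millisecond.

t = x/V₂ + 2h·√(V₂²−V₁²)/(V₁V₂).
√(V₂²−V₁²) = √(6164²−1730²) = 5916.2 m/s; delay term = 2·33.6·5916.2/(1730·6164) = 0.03728 s.
t = 152.1/6164 + 0.03728 = 0.06196 s.

0.062 s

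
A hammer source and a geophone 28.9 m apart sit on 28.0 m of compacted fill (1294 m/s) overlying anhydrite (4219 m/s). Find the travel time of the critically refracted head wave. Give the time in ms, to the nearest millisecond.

48 ms

θ_c = arcsin(V₁/V₂) = arcsin(1294/4219) = 17.86°, cos θ_c = 0.9518.
Intercept time tᵢ = 2h cos θ_c / V₁ = 2·28.0·0.9518/1294 = 0.04119 s.
t = x/V₂ + tᵢ = 28.9/4219 + 0.04119 = 0.04804 s.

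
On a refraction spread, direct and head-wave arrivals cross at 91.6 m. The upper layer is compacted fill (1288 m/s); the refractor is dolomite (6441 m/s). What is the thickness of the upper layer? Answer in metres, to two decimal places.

x_cross = 2h·√((V₂+V₁)/(V₂−V₁)) → h = x_cross / (2·√((V₂+V₁)/(V₂−V₁))).
√((V₂+V₁)/(V₂−V₁)) = √((6441+1288)/(6441−1288)) = 1.2247.
h = 91.6 / (2·1.2247) = 37.40 m.

37.40 m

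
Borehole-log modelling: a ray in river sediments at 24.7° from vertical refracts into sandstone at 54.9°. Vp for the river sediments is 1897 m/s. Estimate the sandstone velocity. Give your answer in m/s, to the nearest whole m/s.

sin 24.7° = 0.4179; sin 54.9° = 0.8181.
V₂ = V₁·(sin θ₂/sin θ₁) = 1897·(0.8181/0.4179) = 3714.17 m/s.

3714 m/s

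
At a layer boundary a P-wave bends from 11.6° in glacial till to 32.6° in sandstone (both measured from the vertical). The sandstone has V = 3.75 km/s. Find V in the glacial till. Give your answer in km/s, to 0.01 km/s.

sin 11.6° = 0.2011; sin 32.6° = 0.5388.
V₁ = V₂·(sin θ₁/sin θ₂) = 3.75·(0.2011/0.5388) = 1.40 km/s.

1.40 km/s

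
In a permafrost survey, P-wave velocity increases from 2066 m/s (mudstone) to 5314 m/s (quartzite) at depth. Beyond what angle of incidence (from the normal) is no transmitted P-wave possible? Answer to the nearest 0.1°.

22.9°

Critical incidence: sin θ_c = V₁/V₂ = 2066/5314 = 0.3888.
θ_c = arcsin 0.3888 = 22.88°.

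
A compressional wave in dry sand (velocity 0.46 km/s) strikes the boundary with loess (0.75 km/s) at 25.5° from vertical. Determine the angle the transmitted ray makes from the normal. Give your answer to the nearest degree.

45°

Snell's law: sin θ₂ = (V₂/V₁)·sin θ₁ = (0.75/0.46)·sin 25.5° = 0.7019.
θ₂ = arcsin 0.7019 = 44.58° from the normal.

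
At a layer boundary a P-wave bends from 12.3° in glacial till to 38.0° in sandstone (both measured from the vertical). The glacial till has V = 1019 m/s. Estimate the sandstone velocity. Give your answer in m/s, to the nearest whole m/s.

2945 m/s

sin 12.3° = 0.2130; sin 38.0° = 0.6157.
V₂ = V₁·(sin θ₂/sin θ₁) = 1019·(0.6157/0.2130) = 2944.93 m/s.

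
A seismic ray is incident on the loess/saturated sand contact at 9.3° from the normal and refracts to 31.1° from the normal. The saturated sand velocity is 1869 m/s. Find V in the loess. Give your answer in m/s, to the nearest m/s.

585 m/s

Snell's law: sin 9.3°/V₁ = sin 31.1°/V₂.
V₁ = V₂·sin 9.3°/sin 31.1° = 1869 × 0.3129 = 584.74 m/s.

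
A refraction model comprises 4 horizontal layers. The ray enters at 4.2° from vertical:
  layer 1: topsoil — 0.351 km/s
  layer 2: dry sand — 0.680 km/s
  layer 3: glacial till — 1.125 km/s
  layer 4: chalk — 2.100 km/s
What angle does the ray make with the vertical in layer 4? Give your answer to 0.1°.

26.0°

Snell's law across each interface conserves sin θ / V, so sin θ_4 = V_4·sin θ₁/V₁.
sin θ_4 = 2.100 × sin 4.2° / 0.351 = 0.4382.
θ_4 = 25.99° from the vertical.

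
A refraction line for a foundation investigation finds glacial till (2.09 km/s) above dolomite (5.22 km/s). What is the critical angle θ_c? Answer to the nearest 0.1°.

23.6°

Critical incidence: sin θ_c = V₁/V₂ = 2.09/5.22 = 0.4004.
θ_c = arcsin 0.4004 = 23.60°.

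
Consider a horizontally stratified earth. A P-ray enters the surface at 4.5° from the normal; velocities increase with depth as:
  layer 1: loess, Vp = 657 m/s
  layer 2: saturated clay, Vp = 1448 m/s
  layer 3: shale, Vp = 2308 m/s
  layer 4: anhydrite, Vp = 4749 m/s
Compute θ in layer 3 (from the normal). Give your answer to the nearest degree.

16°

Ray parameter p = sin 4.5° / 657 = 1.1942e-04 s/m.
sin θ_3 = p·V_3 = 1.1942e-04 × 2308 = 0.2756.
θ_3 = arcsin 0.2756 = 16.00°.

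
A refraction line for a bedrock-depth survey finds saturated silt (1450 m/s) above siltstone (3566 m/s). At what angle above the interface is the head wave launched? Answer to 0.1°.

66.0°

Critical incidence: sin θ_c = V₁/V₂ = 1450/3566 = 0.4066.
θ_c = arcsin 0.4066 = 23.99°.
Measured from the interface: 90° − 23.99° = 66.01°.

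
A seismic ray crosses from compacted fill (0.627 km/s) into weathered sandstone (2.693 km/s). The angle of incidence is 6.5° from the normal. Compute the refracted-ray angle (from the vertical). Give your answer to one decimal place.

29.1°

sin θ₁/V₁ = sin θ₂/V₂ ⇒ sin θ₂ = 2.693·sin 6.5°/0.627 = 2.693·0.1132/0.627 = 0.4862.
θ₂ = arcsin 0.4862 = 29.09° from the normal.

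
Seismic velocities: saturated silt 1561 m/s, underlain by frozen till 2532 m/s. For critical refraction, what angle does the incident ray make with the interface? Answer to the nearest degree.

At critical incidence the refracted ray runs along the interface (θ₂ = 90°), so sin θ_c = V₁/V₂.
θ_c = arcsin(1561/2532) = arcsin 0.6165 = 38.06°.
Measured from the interface: 90° − 38.06° = 51.94°.

52°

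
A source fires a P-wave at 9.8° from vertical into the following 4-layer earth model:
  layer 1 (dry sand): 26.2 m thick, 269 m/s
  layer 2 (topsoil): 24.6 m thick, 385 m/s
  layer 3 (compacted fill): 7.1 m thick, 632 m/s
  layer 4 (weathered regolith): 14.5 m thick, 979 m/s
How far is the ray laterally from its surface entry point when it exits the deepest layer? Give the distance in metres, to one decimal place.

p = sin θ₁/V₁ = sin 9.8°/269 = 6.3275e-04 s/m is conserved through the stack.
Layer 1: θ = 9.80°; offset = 26.2·tan 9.80° = 4.526 m.
Layer 2: sin θ = p·385 = 0.2436 → θ = 14.10°; offset = 24.6·tan 14.10° = 6.179 m.
Layer 3: sin θ = p·632 = 0.3999 → θ = 23.57°; offset = 7.1·tan 23.57° = 3.098 m.
Layer 4: sin θ = p·979 = 0.6195 → θ = 38.28°; offset = 14.5·tan 38.28° = 11.442 m.
Σ offsets = 25.244 m.

25.2 m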